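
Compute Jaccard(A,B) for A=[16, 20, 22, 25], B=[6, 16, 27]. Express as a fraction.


A intersect B = [16]
|A intersect B| = 1
A union B = [6, 16, 20, 22, 25, 27]
|A union B| = 6
Jaccard = 1/6 = 1/6

1/6


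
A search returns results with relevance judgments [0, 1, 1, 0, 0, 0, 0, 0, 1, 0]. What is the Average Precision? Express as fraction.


Computing P@k for each relevant position:
Position 1: not relevant
Position 2: relevant, P@2 = 1/2 = 1/2
Position 3: relevant, P@3 = 2/3 = 2/3
Position 4: not relevant
Position 5: not relevant
Position 6: not relevant
Position 7: not relevant
Position 8: not relevant
Position 9: relevant, P@9 = 3/9 = 1/3
Position 10: not relevant
Sum of P@k = 1/2 + 2/3 + 1/3 = 3/2
AP = 3/2 / 3 = 1/2

1/2


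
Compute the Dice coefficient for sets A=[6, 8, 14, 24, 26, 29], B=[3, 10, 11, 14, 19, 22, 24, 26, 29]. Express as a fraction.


A intersect B = [14, 24, 26, 29]
|A intersect B| = 4
|A| = 6, |B| = 9
Dice = 2*4 / (6+9)
= 8 / 15 = 8/15

8/15


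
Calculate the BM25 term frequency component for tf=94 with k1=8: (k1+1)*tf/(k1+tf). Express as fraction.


BM25 TF component = (k1+1)*tf / (k1+tf)
k1 = 8, tf = 94
Numerator = (8+1)*94 = 846
Denominator = 8 + 94 = 102
= 846/102 = 141/17

141/17


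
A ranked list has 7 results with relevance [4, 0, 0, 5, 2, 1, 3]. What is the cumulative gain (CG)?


Cumulative Gain = sum of relevance scores
Position 1: rel=4, running sum=4
Position 2: rel=0, running sum=4
Position 3: rel=0, running sum=4
Position 4: rel=5, running sum=9
Position 5: rel=2, running sum=11
Position 6: rel=1, running sum=12
Position 7: rel=3, running sum=15
CG = 15

15


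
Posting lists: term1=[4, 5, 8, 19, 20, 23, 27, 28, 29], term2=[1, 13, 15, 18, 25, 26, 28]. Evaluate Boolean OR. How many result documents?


Boolean OR: find union of posting lists
term1 docs: [4, 5, 8, 19, 20, 23, 27, 28, 29]
term2 docs: [1, 13, 15, 18, 25, 26, 28]
Union: [1, 4, 5, 8, 13, 15, 18, 19, 20, 23, 25, 26, 27, 28, 29]
|union| = 15

15


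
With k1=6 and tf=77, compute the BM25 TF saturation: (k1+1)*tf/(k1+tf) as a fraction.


BM25 TF component = (k1+1)*tf / (k1+tf)
k1 = 6, tf = 77
Numerator = (6+1)*77 = 539
Denominator = 6 + 77 = 83
= 539/83 = 539/83

539/83


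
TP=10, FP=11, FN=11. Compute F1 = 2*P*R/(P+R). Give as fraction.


F1 = 2 * P * R / (P + R)
P = TP/(TP+FP) = 10/21 = 10/21
R = TP/(TP+FN) = 10/21 = 10/21
2 * P * R = 2 * 10/21 * 10/21 = 200/441
P + R = 10/21 + 10/21 = 20/21
F1 = 200/441 / 20/21 = 10/21

10/21


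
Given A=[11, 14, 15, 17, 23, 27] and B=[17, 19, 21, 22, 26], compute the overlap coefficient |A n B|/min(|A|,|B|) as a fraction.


A intersect B = [17]
|A intersect B| = 1
min(|A|, |B|) = min(6, 5) = 5
Overlap = 1 / 5 = 1/5

1/5


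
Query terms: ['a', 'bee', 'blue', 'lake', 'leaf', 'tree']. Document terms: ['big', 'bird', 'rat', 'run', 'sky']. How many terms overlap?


Query terms: ['a', 'bee', 'blue', 'lake', 'leaf', 'tree']
Document terms: ['big', 'bird', 'rat', 'run', 'sky']
Common terms: []
Overlap count = 0

0


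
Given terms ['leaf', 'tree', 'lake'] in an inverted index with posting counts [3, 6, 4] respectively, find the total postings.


Summing posting list sizes:
'leaf': 3 postings
'tree': 6 postings
'lake': 4 postings
Total = 3 + 6 + 4 = 13

13


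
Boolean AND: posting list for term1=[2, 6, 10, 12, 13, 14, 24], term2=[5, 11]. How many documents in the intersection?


Boolean AND: find intersection of posting lists
term1 docs: [2, 6, 10, 12, 13, 14, 24]
term2 docs: [5, 11]
Intersection: []
|intersection| = 0

0


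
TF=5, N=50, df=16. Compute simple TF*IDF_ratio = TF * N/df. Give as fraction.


TF * (N/df)
= 5 * (50/16)
= 5 * 25/8
= 125/8

125/8


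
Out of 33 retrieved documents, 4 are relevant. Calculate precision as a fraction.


Precision = relevant_retrieved / total_retrieved
= 4 / 33
= 4 / (4 + 29)
= 4/33

4/33


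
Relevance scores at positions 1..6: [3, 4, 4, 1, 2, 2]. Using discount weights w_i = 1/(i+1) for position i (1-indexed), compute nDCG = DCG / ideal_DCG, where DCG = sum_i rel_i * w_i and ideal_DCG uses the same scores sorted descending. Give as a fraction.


Position discount weights w_i = 1/(i+1) for i=1..6:
Weights = [1/2, 1/3, 1/4, 1/5, 1/6, 1/7]
Actual relevance: [3, 4, 4, 1, 2, 2]
DCG = 3/2 + 4/3 + 4/4 + 1/5 + 2/6 + 2/7 = 977/210
Ideal relevance (sorted desc): [4, 4, 3, 2, 2, 1]
Ideal DCG = 4/2 + 4/3 + 3/4 + 2/5 + 2/6 + 1/7 = 2083/420
nDCG = DCG / ideal_DCG = 977/210 / 2083/420 = 1954/2083

1954/2083


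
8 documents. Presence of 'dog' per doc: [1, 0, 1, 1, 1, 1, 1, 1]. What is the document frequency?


Checking each document for 'dog':
Doc 1: present
Doc 2: absent
Doc 3: present
Doc 4: present
Doc 5: present
Doc 6: present
Doc 7: present
Doc 8: present
df = sum of presences = 1 + 0 + 1 + 1 + 1 + 1 + 1 + 1 = 7

7


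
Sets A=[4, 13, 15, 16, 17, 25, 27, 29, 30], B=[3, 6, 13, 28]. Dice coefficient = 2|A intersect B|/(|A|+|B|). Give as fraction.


A intersect B = [13]
|A intersect B| = 1
|A| = 9, |B| = 4
Dice = 2*1 / (9+4)
= 2 / 13 = 2/13

2/13


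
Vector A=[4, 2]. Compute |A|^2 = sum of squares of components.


|A|^2 = sum of squared components
A[0]^2 = 4^2 = 16
A[1]^2 = 2^2 = 4
Sum = 16 + 4 = 20

20


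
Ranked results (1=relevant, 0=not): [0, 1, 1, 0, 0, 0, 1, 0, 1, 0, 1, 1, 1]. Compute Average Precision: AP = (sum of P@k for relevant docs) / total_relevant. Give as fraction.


Computing P@k for each relevant position:
Position 1: not relevant
Position 2: relevant, P@2 = 1/2 = 1/2
Position 3: relevant, P@3 = 2/3 = 2/3
Position 4: not relevant
Position 5: not relevant
Position 6: not relevant
Position 7: relevant, P@7 = 3/7 = 3/7
Position 8: not relevant
Position 9: relevant, P@9 = 4/9 = 4/9
Position 10: not relevant
Position 11: relevant, P@11 = 5/11 = 5/11
Position 12: relevant, P@12 = 6/12 = 1/2
Position 13: relevant, P@13 = 7/13 = 7/13
Sum of P@k = 1/2 + 2/3 + 3/7 + 4/9 + 5/11 + 1/2 + 7/13 = 31826/9009
AP = 31826/9009 / 7 = 31826/63063

31826/63063


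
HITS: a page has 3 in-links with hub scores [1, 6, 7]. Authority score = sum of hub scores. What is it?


Authority = sum of hub scores of in-linkers
In-link 1: hub score = 1
In-link 2: hub score = 6
In-link 3: hub score = 7
Authority = 1 + 6 + 7 = 14

14


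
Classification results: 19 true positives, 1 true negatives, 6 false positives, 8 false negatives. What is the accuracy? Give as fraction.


Accuracy = (TP + TN) / (TP + TN + FP + FN)
TP + TN = 19 + 1 = 20
Total = 19 + 1 + 6 + 8 = 34
Accuracy = 20 / 34 = 10/17

10/17


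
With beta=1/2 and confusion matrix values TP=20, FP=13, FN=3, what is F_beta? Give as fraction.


P = TP/(TP+FP) = 20/33 = 20/33
R = TP/(TP+FN) = 20/23 = 20/23
beta^2 = 1/2^2 = 1/4
(1 + beta^2) = 5/4
Numerator = (1+beta^2)*P*R = 500/759
Denominator = beta^2*P + R = 5/33 + 20/23 = 775/759
F_beta = 20/31

20/31


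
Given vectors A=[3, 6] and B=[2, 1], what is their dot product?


Dot product = sum of element-wise products
A[0]*B[0] = 3*2 = 6
A[1]*B[1] = 6*1 = 6
Sum = 6 + 6 = 12

12


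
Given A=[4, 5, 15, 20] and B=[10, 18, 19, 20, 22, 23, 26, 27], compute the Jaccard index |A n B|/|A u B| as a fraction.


A intersect B = [20]
|A intersect B| = 1
A union B = [4, 5, 10, 15, 18, 19, 20, 22, 23, 26, 27]
|A union B| = 11
Jaccard = 1/11 = 1/11

1/11


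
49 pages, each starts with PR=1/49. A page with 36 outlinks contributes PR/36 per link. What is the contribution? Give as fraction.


Initial PR = 1/49 = 1/49
Outlinks = 36
Contribution per link = PR / outlinks
= 1/49 / 36
= 1/1764

1/1764


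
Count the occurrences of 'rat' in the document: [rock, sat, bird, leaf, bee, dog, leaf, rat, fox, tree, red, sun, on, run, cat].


Document has 15 words
Scanning for 'rat':
Found at positions: [7]
Count = 1

1


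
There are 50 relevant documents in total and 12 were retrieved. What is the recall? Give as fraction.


Recall = retrieved_relevant / total_relevant
= 12 / 50
= 12 / (12 + 38)
= 6/25

6/25


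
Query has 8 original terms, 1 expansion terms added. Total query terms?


Original terms: 8
Expansion terms: 1
Total = 8 + 1 = 9

9


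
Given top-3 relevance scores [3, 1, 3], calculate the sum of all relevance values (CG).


Cumulative Gain = sum of relevance scores
Position 1: rel=3, running sum=3
Position 2: rel=1, running sum=4
Position 3: rel=3, running sum=7
CG = 7

7


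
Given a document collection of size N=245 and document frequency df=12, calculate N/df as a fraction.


IDF ratio = N / df
= 245 / 12
= 245/12

245/12


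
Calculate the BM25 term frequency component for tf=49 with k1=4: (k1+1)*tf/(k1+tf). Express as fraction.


BM25 TF component = (k1+1)*tf / (k1+tf)
k1 = 4, tf = 49
Numerator = (4+1)*49 = 245
Denominator = 4 + 49 = 53
= 245/53 = 245/53

245/53


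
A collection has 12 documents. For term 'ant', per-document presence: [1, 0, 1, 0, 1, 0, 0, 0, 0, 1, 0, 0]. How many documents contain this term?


Checking each document for 'ant':
Doc 1: present
Doc 2: absent
Doc 3: present
Doc 4: absent
Doc 5: present
Doc 6: absent
Doc 7: absent
Doc 8: absent
Doc 9: absent
Doc 10: present
Doc 11: absent
Doc 12: absent
df = sum of presences = 1 + 0 + 1 + 0 + 1 + 0 + 0 + 0 + 0 + 1 + 0 + 0 = 4

4


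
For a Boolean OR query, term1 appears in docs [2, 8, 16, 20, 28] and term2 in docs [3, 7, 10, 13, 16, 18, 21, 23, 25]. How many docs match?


Boolean OR: find union of posting lists
term1 docs: [2, 8, 16, 20, 28]
term2 docs: [3, 7, 10, 13, 16, 18, 21, 23, 25]
Union: [2, 3, 7, 8, 10, 13, 16, 18, 20, 21, 23, 25, 28]
|union| = 13

13


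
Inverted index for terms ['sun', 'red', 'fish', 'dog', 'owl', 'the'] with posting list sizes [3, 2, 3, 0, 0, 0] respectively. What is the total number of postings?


Summing posting list sizes:
'sun': 3 postings
'red': 2 postings
'fish': 3 postings
'dog': 0 postings
'owl': 0 postings
'the': 0 postings
Total = 3 + 2 + 3 + 0 + 0 + 0 = 8

8


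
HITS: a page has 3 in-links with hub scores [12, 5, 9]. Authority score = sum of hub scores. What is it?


Authority = sum of hub scores of in-linkers
In-link 1: hub score = 12
In-link 2: hub score = 5
In-link 3: hub score = 9
Authority = 12 + 5 + 9 = 26

26


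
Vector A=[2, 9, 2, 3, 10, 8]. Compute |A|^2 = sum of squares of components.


|A|^2 = sum of squared components
A[0]^2 = 2^2 = 4
A[1]^2 = 9^2 = 81
A[2]^2 = 2^2 = 4
A[3]^2 = 3^2 = 9
A[4]^2 = 10^2 = 100
A[5]^2 = 8^2 = 64
Sum = 4 + 81 + 4 + 9 + 100 + 64 = 262

262


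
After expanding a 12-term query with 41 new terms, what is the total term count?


Original terms: 12
Expansion terms: 41
Total = 12 + 41 = 53

53


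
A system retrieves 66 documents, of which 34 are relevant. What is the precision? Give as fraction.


Precision = relevant_retrieved / total_retrieved
= 34 / 66
= 34 / (34 + 32)
= 17/33

17/33


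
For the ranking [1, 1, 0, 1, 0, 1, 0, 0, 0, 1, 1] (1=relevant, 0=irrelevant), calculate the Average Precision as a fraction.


Computing P@k for each relevant position:
Position 1: relevant, P@1 = 1/1 = 1
Position 2: relevant, P@2 = 2/2 = 1
Position 3: not relevant
Position 4: relevant, P@4 = 3/4 = 3/4
Position 5: not relevant
Position 6: relevant, P@6 = 4/6 = 2/3
Position 7: not relevant
Position 8: not relevant
Position 9: not relevant
Position 10: relevant, P@10 = 5/10 = 1/2
Position 11: relevant, P@11 = 6/11 = 6/11
Sum of P@k = 1 + 1 + 3/4 + 2/3 + 1/2 + 6/11 = 589/132
AP = 589/132 / 6 = 589/792

589/792


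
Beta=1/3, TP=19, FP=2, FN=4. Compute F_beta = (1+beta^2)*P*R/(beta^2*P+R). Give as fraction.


P = TP/(TP+FP) = 19/21 = 19/21
R = TP/(TP+FN) = 19/23 = 19/23
beta^2 = 1/3^2 = 1/9
(1 + beta^2) = 10/9
Numerator = (1+beta^2)*P*R = 3610/4347
Denominator = beta^2*P + R = 19/189 + 19/23 = 4028/4347
F_beta = 95/106

95/106


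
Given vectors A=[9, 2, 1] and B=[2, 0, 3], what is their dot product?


Dot product = sum of element-wise products
A[0]*B[0] = 9*2 = 18
A[1]*B[1] = 2*0 = 0
A[2]*B[2] = 1*3 = 3
Sum = 18 + 0 + 3 = 21

21


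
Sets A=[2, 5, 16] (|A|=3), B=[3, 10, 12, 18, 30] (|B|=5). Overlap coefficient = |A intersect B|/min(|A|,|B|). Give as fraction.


A intersect B = []
|A intersect B| = 0
min(|A|, |B|) = min(3, 5) = 3
Overlap = 0 / 3 = 0

0


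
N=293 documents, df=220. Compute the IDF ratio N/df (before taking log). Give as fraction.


IDF ratio = N / df
= 293 / 220
= 293/220

293/220


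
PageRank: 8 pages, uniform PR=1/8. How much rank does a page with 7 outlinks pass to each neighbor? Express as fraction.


Initial PR = 1/8 = 1/8
Outlinks = 7
Contribution per link = PR / outlinks
= 1/8 / 7
= 1/56

1/56


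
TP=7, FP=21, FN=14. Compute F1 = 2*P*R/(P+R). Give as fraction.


F1 = 2 * P * R / (P + R)
P = TP/(TP+FP) = 7/28 = 1/4
R = TP/(TP+FN) = 7/21 = 1/3
2 * P * R = 2 * 1/4 * 1/3 = 1/6
P + R = 1/4 + 1/3 = 7/12
F1 = 1/6 / 7/12 = 2/7

2/7


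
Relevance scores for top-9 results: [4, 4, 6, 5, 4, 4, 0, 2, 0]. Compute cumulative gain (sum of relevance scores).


Cumulative Gain = sum of relevance scores
Position 1: rel=4, running sum=4
Position 2: rel=4, running sum=8
Position 3: rel=6, running sum=14
Position 4: rel=5, running sum=19
Position 5: rel=4, running sum=23
Position 6: rel=4, running sum=27
Position 7: rel=0, running sum=27
Position 8: rel=2, running sum=29
Position 9: rel=0, running sum=29
CG = 29

29


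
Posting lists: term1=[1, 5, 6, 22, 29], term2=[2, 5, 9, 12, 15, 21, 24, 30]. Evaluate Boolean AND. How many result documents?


Boolean AND: find intersection of posting lists
term1 docs: [1, 5, 6, 22, 29]
term2 docs: [2, 5, 9, 12, 15, 21, 24, 30]
Intersection: [5]
|intersection| = 1

1


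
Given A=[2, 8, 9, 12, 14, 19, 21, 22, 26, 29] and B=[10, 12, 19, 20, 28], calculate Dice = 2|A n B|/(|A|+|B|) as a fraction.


A intersect B = [12, 19]
|A intersect B| = 2
|A| = 10, |B| = 5
Dice = 2*2 / (10+5)
= 4 / 15 = 4/15

4/15


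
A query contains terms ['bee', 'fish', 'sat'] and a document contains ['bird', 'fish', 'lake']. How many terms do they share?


Query terms: ['bee', 'fish', 'sat']
Document terms: ['bird', 'fish', 'lake']
Common terms: ['fish']
Overlap count = 1

1


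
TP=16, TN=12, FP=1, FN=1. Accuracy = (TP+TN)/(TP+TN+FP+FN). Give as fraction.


Accuracy = (TP + TN) / (TP + TN + FP + FN)
TP + TN = 16 + 12 = 28
Total = 16 + 12 + 1 + 1 = 30
Accuracy = 28 / 30 = 14/15

14/15


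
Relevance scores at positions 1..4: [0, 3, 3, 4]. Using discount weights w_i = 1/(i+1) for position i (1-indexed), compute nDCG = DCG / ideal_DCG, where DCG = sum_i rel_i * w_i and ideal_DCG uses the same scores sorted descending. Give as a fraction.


Position discount weights w_i = 1/(i+1) for i=1..4:
Weights = [1/2, 1/3, 1/4, 1/5]
Actual relevance: [0, 3, 3, 4]
DCG = 0/2 + 3/3 + 3/4 + 4/5 = 51/20
Ideal relevance (sorted desc): [4, 3, 3, 0]
Ideal DCG = 4/2 + 3/3 + 3/4 + 0/5 = 15/4
nDCG = DCG / ideal_DCG = 51/20 / 15/4 = 17/25

17/25


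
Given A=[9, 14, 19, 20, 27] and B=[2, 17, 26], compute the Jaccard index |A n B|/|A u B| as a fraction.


A intersect B = []
|A intersect B| = 0
A union B = [2, 9, 14, 17, 19, 20, 26, 27]
|A union B| = 8
Jaccard = 0/8 = 0

0


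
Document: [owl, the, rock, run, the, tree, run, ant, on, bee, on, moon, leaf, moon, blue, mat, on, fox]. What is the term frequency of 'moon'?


Document has 18 words
Scanning for 'moon':
Found at positions: [11, 13]
Count = 2

2


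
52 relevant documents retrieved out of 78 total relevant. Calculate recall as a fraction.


Recall = retrieved_relevant / total_relevant
= 52 / 78
= 52 / (52 + 26)
= 2/3

2/3


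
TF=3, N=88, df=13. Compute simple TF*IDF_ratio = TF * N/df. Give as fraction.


TF * (N/df)
= 3 * (88/13)
= 3 * 88/13
= 264/13

264/13


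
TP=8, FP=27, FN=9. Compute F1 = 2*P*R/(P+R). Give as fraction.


F1 = 2 * P * R / (P + R)
P = TP/(TP+FP) = 8/35 = 8/35
R = TP/(TP+FN) = 8/17 = 8/17
2 * P * R = 2 * 8/35 * 8/17 = 128/595
P + R = 8/35 + 8/17 = 416/595
F1 = 128/595 / 416/595 = 4/13

4/13


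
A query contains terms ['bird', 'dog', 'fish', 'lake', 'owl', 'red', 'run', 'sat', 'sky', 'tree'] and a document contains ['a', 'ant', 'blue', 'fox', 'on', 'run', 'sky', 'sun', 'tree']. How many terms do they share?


Query terms: ['bird', 'dog', 'fish', 'lake', 'owl', 'red', 'run', 'sat', 'sky', 'tree']
Document terms: ['a', 'ant', 'blue', 'fox', 'on', 'run', 'sky', 'sun', 'tree']
Common terms: ['run', 'sky', 'tree']
Overlap count = 3

3


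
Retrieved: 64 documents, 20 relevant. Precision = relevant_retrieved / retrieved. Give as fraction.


Precision = relevant_retrieved / total_retrieved
= 20 / 64
= 20 / (20 + 44)
= 5/16

5/16


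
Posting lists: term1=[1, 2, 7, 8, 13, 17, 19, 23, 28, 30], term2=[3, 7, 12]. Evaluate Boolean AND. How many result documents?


Boolean AND: find intersection of posting lists
term1 docs: [1, 2, 7, 8, 13, 17, 19, 23, 28, 30]
term2 docs: [3, 7, 12]
Intersection: [7]
|intersection| = 1

1


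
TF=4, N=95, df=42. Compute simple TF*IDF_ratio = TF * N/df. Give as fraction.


TF * (N/df)
= 4 * (95/42)
= 4 * 95/42
= 190/21

190/21


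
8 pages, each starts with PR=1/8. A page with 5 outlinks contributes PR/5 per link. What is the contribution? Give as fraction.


Initial PR = 1/8 = 1/8
Outlinks = 5
Contribution per link = PR / outlinks
= 1/8 / 5
= 1/40

1/40


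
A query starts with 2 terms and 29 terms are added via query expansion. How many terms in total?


Original terms: 2
Expansion terms: 29
Total = 2 + 29 = 31

31


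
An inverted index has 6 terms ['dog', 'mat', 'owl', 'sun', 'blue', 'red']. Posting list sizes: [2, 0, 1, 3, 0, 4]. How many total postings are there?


Summing posting list sizes:
'dog': 2 postings
'mat': 0 postings
'owl': 1 postings
'sun': 3 postings
'blue': 0 postings
'red': 4 postings
Total = 2 + 0 + 1 + 3 + 0 + 4 = 10

10


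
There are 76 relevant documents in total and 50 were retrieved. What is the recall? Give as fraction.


Recall = retrieved_relevant / total_relevant
= 50 / 76
= 50 / (50 + 26)
= 25/38

25/38


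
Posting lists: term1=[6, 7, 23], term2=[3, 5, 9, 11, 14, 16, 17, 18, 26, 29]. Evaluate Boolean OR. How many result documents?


Boolean OR: find union of posting lists
term1 docs: [6, 7, 23]
term2 docs: [3, 5, 9, 11, 14, 16, 17, 18, 26, 29]
Union: [3, 5, 6, 7, 9, 11, 14, 16, 17, 18, 23, 26, 29]
|union| = 13

13


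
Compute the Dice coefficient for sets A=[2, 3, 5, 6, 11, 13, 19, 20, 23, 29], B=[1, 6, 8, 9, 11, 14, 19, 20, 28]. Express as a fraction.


A intersect B = [6, 11, 19, 20]
|A intersect B| = 4
|A| = 10, |B| = 9
Dice = 2*4 / (10+9)
= 8 / 19 = 8/19

8/19


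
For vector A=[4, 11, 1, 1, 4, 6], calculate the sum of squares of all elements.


|A|^2 = sum of squared components
A[0]^2 = 4^2 = 16
A[1]^2 = 11^2 = 121
A[2]^2 = 1^2 = 1
A[3]^2 = 1^2 = 1
A[4]^2 = 4^2 = 16
A[5]^2 = 6^2 = 36
Sum = 16 + 121 + 1 + 1 + 16 + 36 = 191

191


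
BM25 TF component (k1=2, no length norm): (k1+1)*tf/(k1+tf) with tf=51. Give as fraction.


BM25 TF component = (k1+1)*tf / (k1+tf)
k1 = 2, tf = 51
Numerator = (2+1)*51 = 153
Denominator = 2 + 51 = 53
= 153/53 = 153/53

153/53


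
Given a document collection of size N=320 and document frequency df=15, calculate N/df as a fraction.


IDF ratio = N / df
= 320 / 15
= 64/3

64/3


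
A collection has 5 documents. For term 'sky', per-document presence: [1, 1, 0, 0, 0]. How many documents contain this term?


Checking each document for 'sky':
Doc 1: present
Doc 2: present
Doc 3: absent
Doc 4: absent
Doc 5: absent
df = sum of presences = 1 + 1 + 0 + 0 + 0 = 2

2


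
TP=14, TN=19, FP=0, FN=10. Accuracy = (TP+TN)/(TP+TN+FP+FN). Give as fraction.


Accuracy = (TP + TN) / (TP + TN + FP + FN)
TP + TN = 14 + 19 = 33
Total = 14 + 19 + 0 + 10 = 43
Accuracy = 33 / 43 = 33/43

33/43


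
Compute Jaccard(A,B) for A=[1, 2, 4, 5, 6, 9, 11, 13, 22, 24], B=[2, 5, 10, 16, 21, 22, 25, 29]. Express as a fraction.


A intersect B = [2, 5, 22]
|A intersect B| = 3
A union B = [1, 2, 4, 5, 6, 9, 10, 11, 13, 16, 21, 22, 24, 25, 29]
|A union B| = 15
Jaccard = 3/15 = 1/5

1/5


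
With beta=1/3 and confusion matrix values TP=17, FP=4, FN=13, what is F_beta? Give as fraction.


P = TP/(TP+FP) = 17/21 = 17/21
R = TP/(TP+FN) = 17/30 = 17/30
beta^2 = 1/3^2 = 1/9
(1 + beta^2) = 10/9
Numerator = (1+beta^2)*P*R = 289/567
Denominator = beta^2*P + R = 17/189 + 17/30 = 1241/1890
F_beta = 170/219

170/219


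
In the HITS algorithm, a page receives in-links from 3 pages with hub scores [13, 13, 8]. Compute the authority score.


Authority = sum of hub scores of in-linkers
In-link 1: hub score = 13
In-link 2: hub score = 13
In-link 3: hub score = 8
Authority = 13 + 13 + 8 = 34

34


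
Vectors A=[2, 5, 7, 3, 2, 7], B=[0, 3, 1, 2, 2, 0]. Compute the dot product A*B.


Dot product = sum of element-wise products
A[0]*B[0] = 2*0 = 0
A[1]*B[1] = 5*3 = 15
A[2]*B[2] = 7*1 = 7
A[3]*B[3] = 3*2 = 6
A[4]*B[4] = 2*2 = 4
A[5]*B[5] = 7*0 = 0
Sum = 0 + 15 + 7 + 6 + 4 + 0 = 32

32


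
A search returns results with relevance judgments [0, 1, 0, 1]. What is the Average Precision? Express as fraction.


Computing P@k for each relevant position:
Position 1: not relevant
Position 2: relevant, P@2 = 1/2 = 1/2
Position 3: not relevant
Position 4: relevant, P@4 = 2/4 = 1/2
Sum of P@k = 1/2 + 1/2 = 1
AP = 1 / 2 = 1/2

1/2


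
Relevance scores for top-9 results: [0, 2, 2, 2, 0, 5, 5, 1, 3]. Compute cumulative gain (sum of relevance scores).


Cumulative Gain = sum of relevance scores
Position 1: rel=0, running sum=0
Position 2: rel=2, running sum=2
Position 3: rel=2, running sum=4
Position 4: rel=2, running sum=6
Position 5: rel=0, running sum=6
Position 6: rel=5, running sum=11
Position 7: rel=5, running sum=16
Position 8: rel=1, running sum=17
Position 9: rel=3, running sum=20
CG = 20

20


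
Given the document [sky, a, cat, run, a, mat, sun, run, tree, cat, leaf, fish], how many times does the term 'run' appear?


Document has 12 words
Scanning for 'run':
Found at positions: [3, 7]
Count = 2

2


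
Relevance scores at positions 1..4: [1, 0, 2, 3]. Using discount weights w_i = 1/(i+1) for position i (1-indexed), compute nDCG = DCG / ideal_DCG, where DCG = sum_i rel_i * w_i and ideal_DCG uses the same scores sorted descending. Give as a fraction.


Position discount weights w_i = 1/(i+1) for i=1..4:
Weights = [1/2, 1/3, 1/4, 1/5]
Actual relevance: [1, 0, 2, 3]
DCG = 1/2 + 0/3 + 2/4 + 3/5 = 8/5
Ideal relevance (sorted desc): [3, 2, 1, 0]
Ideal DCG = 3/2 + 2/3 + 1/4 + 0/5 = 29/12
nDCG = DCG / ideal_DCG = 8/5 / 29/12 = 96/145

96/145


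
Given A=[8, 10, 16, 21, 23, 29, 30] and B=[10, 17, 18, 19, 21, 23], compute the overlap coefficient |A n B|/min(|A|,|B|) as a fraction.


A intersect B = [10, 21, 23]
|A intersect B| = 3
min(|A|, |B|) = min(7, 6) = 6
Overlap = 3 / 6 = 1/2

1/2


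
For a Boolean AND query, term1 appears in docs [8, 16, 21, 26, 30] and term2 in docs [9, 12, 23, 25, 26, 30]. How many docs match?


Boolean AND: find intersection of posting lists
term1 docs: [8, 16, 21, 26, 30]
term2 docs: [9, 12, 23, 25, 26, 30]
Intersection: [26, 30]
|intersection| = 2

2


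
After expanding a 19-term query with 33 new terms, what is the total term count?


Original terms: 19
Expansion terms: 33
Total = 19 + 33 = 52

52


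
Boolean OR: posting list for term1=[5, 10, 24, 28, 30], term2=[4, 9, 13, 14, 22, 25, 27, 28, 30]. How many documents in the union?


Boolean OR: find union of posting lists
term1 docs: [5, 10, 24, 28, 30]
term2 docs: [4, 9, 13, 14, 22, 25, 27, 28, 30]
Union: [4, 5, 9, 10, 13, 14, 22, 24, 25, 27, 28, 30]
|union| = 12

12


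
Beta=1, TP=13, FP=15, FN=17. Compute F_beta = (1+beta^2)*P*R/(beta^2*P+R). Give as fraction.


P = TP/(TP+FP) = 13/28 = 13/28
R = TP/(TP+FN) = 13/30 = 13/30
beta^2 = 1^2 = 1
(1 + beta^2) = 2
Numerator = (1+beta^2)*P*R = 169/420
Denominator = beta^2*P + R = 13/28 + 13/30 = 377/420
F_beta = 13/29

13/29


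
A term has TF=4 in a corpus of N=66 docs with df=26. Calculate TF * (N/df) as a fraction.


TF * (N/df)
= 4 * (66/26)
= 4 * 33/13
= 132/13

132/13


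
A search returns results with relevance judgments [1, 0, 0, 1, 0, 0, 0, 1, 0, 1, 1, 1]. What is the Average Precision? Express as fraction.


Computing P@k for each relevant position:
Position 1: relevant, P@1 = 1/1 = 1
Position 2: not relevant
Position 3: not relevant
Position 4: relevant, P@4 = 2/4 = 1/2
Position 5: not relevant
Position 6: not relevant
Position 7: not relevant
Position 8: relevant, P@8 = 3/8 = 3/8
Position 9: not relevant
Position 10: relevant, P@10 = 4/10 = 2/5
Position 11: relevant, P@11 = 5/11 = 5/11
Position 12: relevant, P@12 = 6/12 = 1/2
Sum of P@k = 1 + 1/2 + 3/8 + 2/5 + 5/11 + 1/2 = 1421/440
AP = 1421/440 / 6 = 1421/2640

1421/2640


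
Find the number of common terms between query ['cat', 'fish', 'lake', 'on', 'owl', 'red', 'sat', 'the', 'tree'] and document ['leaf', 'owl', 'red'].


Query terms: ['cat', 'fish', 'lake', 'on', 'owl', 'red', 'sat', 'the', 'tree']
Document terms: ['leaf', 'owl', 'red']
Common terms: ['owl', 'red']
Overlap count = 2

2


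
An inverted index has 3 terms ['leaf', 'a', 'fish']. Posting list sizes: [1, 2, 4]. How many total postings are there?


Summing posting list sizes:
'leaf': 1 postings
'a': 2 postings
'fish': 4 postings
Total = 1 + 2 + 4 = 7

7


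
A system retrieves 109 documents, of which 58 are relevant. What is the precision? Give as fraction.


Precision = relevant_retrieved / total_retrieved
= 58 / 109
= 58 / (58 + 51)
= 58/109

58/109


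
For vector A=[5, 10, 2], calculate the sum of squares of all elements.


|A|^2 = sum of squared components
A[0]^2 = 5^2 = 25
A[1]^2 = 10^2 = 100
A[2]^2 = 2^2 = 4
Sum = 25 + 100 + 4 = 129

129


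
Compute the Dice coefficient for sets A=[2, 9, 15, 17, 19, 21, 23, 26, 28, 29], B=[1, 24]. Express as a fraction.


A intersect B = []
|A intersect B| = 0
|A| = 10, |B| = 2
Dice = 2*0 / (10+2)
= 0 / 12 = 0

0


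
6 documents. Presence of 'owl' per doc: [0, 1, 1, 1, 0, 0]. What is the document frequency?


Checking each document for 'owl':
Doc 1: absent
Doc 2: present
Doc 3: present
Doc 4: present
Doc 5: absent
Doc 6: absent
df = sum of presences = 0 + 1 + 1 + 1 + 0 + 0 = 3

3


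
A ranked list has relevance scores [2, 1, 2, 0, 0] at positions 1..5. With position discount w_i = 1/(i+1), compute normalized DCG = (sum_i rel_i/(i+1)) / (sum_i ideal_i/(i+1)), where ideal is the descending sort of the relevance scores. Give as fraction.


Position discount weights w_i = 1/(i+1) for i=1..5:
Weights = [1/2, 1/3, 1/4, 1/5, 1/6]
Actual relevance: [2, 1, 2, 0, 0]
DCG = 2/2 + 1/3 + 2/4 + 0/5 + 0/6 = 11/6
Ideal relevance (sorted desc): [2, 2, 1, 0, 0]
Ideal DCG = 2/2 + 2/3 + 1/4 + 0/5 + 0/6 = 23/12
nDCG = DCG / ideal_DCG = 11/6 / 23/12 = 22/23

22/23


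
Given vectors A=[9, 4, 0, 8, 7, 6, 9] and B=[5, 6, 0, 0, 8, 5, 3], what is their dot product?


Dot product = sum of element-wise products
A[0]*B[0] = 9*5 = 45
A[1]*B[1] = 4*6 = 24
A[2]*B[2] = 0*0 = 0
A[3]*B[3] = 8*0 = 0
A[4]*B[4] = 7*8 = 56
A[5]*B[5] = 6*5 = 30
A[6]*B[6] = 9*3 = 27
Sum = 45 + 24 + 0 + 0 + 56 + 30 + 27 = 182

182


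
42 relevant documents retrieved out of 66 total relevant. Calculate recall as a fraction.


Recall = retrieved_relevant / total_relevant
= 42 / 66
= 42 / (42 + 24)
= 7/11

7/11


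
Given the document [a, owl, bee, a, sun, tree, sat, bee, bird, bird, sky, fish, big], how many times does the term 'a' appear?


Document has 13 words
Scanning for 'a':
Found at positions: [0, 3]
Count = 2

2


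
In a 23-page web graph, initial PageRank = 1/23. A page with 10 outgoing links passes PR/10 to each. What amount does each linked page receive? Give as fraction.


Initial PR = 1/23 = 1/23
Outlinks = 10
Contribution per link = PR / outlinks
= 1/23 / 10
= 1/230

1/230


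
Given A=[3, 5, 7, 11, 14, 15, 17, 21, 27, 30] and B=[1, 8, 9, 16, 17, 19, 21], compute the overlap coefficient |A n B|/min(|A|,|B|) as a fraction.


A intersect B = [17, 21]
|A intersect B| = 2
min(|A|, |B|) = min(10, 7) = 7
Overlap = 2 / 7 = 2/7

2/7


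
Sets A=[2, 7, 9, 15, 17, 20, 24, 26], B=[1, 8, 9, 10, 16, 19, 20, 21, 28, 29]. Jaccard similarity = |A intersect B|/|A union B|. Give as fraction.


A intersect B = [9, 20]
|A intersect B| = 2
A union B = [1, 2, 7, 8, 9, 10, 15, 16, 17, 19, 20, 21, 24, 26, 28, 29]
|A union B| = 16
Jaccard = 2/16 = 1/8

1/8


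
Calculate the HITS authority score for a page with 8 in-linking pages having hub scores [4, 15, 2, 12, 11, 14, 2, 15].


Authority = sum of hub scores of in-linkers
In-link 1: hub score = 4
In-link 2: hub score = 15
In-link 3: hub score = 2
In-link 4: hub score = 12
In-link 5: hub score = 11
In-link 6: hub score = 14
In-link 7: hub score = 2
In-link 8: hub score = 15
Authority = 4 + 15 + 2 + 12 + 11 + 14 + 2 + 15 = 75

75


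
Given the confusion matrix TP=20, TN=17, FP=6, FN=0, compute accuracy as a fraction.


Accuracy = (TP + TN) / (TP + TN + FP + FN)
TP + TN = 20 + 17 = 37
Total = 20 + 17 + 6 + 0 = 43
Accuracy = 37 / 43 = 37/43

37/43


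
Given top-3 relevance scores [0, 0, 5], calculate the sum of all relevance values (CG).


Cumulative Gain = sum of relevance scores
Position 1: rel=0, running sum=0
Position 2: rel=0, running sum=0
Position 3: rel=5, running sum=5
CG = 5

5


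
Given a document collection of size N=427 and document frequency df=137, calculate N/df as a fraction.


IDF ratio = N / df
= 427 / 137
= 427/137

427/137


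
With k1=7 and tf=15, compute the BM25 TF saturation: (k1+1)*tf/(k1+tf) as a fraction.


BM25 TF component = (k1+1)*tf / (k1+tf)
k1 = 7, tf = 15
Numerator = (7+1)*15 = 120
Denominator = 7 + 15 = 22
= 120/22 = 60/11

60/11


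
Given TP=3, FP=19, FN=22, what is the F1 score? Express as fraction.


F1 = 2 * P * R / (P + R)
P = TP/(TP+FP) = 3/22 = 3/22
R = TP/(TP+FN) = 3/25 = 3/25
2 * P * R = 2 * 3/22 * 3/25 = 9/275
P + R = 3/22 + 3/25 = 141/550
F1 = 9/275 / 141/550 = 6/47

6/47


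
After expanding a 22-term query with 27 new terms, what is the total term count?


Original terms: 22
Expansion terms: 27
Total = 22 + 27 = 49

49


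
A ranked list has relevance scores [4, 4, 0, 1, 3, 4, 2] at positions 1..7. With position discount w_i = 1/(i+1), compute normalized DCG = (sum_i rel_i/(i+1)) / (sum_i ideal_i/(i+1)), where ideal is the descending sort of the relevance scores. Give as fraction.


Position discount weights w_i = 1/(i+1) for i=1..7:
Weights = [1/2, 1/3, 1/4, 1/5, 1/6, 1/7, 1/8]
Actual relevance: [4, 4, 0, 1, 3, 4, 2]
DCG = 4/2 + 4/3 + 0/4 + 1/5 + 3/6 + 4/7 + 2/8 = 2039/420
Ideal relevance (sorted desc): [4, 4, 4, 3, 2, 1, 0]
Ideal DCG = 4/2 + 4/3 + 4/4 + 3/5 + 2/6 + 1/7 + 0/8 = 568/105
nDCG = DCG / ideal_DCG = 2039/420 / 568/105 = 2039/2272

2039/2272


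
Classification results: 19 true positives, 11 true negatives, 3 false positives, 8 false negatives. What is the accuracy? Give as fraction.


Accuracy = (TP + TN) / (TP + TN + FP + FN)
TP + TN = 19 + 11 = 30
Total = 19 + 11 + 3 + 8 = 41
Accuracy = 30 / 41 = 30/41

30/41


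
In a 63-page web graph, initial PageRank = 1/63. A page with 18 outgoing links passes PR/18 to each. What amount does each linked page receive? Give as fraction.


Initial PR = 1/63 = 1/63
Outlinks = 18
Contribution per link = PR / outlinks
= 1/63 / 18
= 1/1134

1/1134


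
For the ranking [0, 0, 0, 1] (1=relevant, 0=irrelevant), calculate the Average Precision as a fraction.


Computing P@k for each relevant position:
Position 1: not relevant
Position 2: not relevant
Position 3: not relevant
Position 4: relevant, P@4 = 1/4 = 1/4
Sum of P@k = 1/4 = 1/4
AP = 1/4 / 1 = 1/4

1/4


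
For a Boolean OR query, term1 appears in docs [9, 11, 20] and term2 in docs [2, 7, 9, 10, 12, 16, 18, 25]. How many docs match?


Boolean OR: find union of posting lists
term1 docs: [9, 11, 20]
term2 docs: [2, 7, 9, 10, 12, 16, 18, 25]
Union: [2, 7, 9, 10, 11, 12, 16, 18, 20, 25]
|union| = 10

10


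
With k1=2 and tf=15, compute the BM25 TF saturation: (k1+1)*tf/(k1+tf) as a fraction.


BM25 TF component = (k1+1)*tf / (k1+tf)
k1 = 2, tf = 15
Numerator = (2+1)*15 = 45
Denominator = 2 + 15 = 17
= 45/17 = 45/17

45/17


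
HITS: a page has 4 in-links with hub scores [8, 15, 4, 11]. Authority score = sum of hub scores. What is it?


Authority = sum of hub scores of in-linkers
In-link 1: hub score = 8
In-link 2: hub score = 15
In-link 3: hub score = 4
In-link 4: hub score = 11
Authority = 8 + 15 + 4 + 11 = 38

38


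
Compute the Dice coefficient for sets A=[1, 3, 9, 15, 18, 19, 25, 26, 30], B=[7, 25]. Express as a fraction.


A intersect B = [25]
|A intersect B| = 1
|A| = 9, |B| = 2
Dice = 2*1 / (9+2)
= 2 / 11 = 2/11

2/11


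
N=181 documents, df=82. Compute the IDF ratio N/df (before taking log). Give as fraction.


IDF ratio = N / df
= 181 / 82
= 181/82

181/82


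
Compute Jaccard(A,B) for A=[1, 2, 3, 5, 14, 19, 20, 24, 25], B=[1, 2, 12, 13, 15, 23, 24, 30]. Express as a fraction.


A intersect B = [1, 2, 24]
|A intersect B| = 3
A union B = [1, 2, 3, 5, 12, 13, 14, 15, 19, 20, 23, 24, 25, 30]
|A union B| = 14
Jaccard = 3/14 = 3/14

3/14


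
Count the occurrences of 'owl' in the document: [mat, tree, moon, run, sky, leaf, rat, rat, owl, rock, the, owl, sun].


Document has 13 words
Scanning for 'owl':
Found at positions: [8, 11]
Count = 2

2


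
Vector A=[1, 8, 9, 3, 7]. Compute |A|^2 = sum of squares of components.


|A|^2 = sum of squared components
A[0]^2 = 1^2 = 1
A[1]^2 = 8^2 = 64
A[2]^2 = 9^2 = 81
A[3]^2 = 3^2 = 9
A[4]^2 = 7^2 = 49
Sum = 1 + 64 + 81 + 9 + 49 = 204

204


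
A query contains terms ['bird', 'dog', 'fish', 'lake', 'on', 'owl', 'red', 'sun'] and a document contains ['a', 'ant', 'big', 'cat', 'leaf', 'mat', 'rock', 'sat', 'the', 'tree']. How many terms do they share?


Query terms: ['bird', 'dog', 'fish', 'lake', 'on', 'owl', 'red', 'sun']
Document terms: ['a', 'ant', 'big', 'cat', 'leaf', 'mat', 'rock', 'sat', 'the', 'tree']
Common terms: []
Overlap count = 0

0


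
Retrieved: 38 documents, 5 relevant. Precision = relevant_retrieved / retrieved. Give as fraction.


Precision = relevant_retrieved / total_retrieved
= 5 / 38
= 5 / (5 + 33)
= 5/38

5/38


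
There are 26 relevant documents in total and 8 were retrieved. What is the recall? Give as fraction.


Recall = retrieved_relevant / total_relevant
= 8 / 26
= 8 / (8 + 18)
= 4/13

4/13


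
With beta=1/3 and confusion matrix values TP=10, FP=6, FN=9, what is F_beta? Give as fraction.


P = TP/(TP+FP) = 10/16 = 5/8
R = TP/(TP+FN) = 10/19 = 10/19
beta^2 = 1/3^2 = 1/9
(1 + beta^2) = 10/9
Numerator = (1+beta^2)*P*R = 125/342
Denominator = beta^2*P + R = 5/72 + 10/19 = 815/1368
F_beta = 100/163

100/163


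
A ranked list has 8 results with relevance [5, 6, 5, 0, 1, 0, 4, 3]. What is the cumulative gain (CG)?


Cumulative Gain = sum of relevance scores
Position 1: rel=5, running sum=5
Position 2: rel=6, running sum=11
Position 3: rel=5, running sum=16
Position 4: rel=0, running sum=16
Position 5: rel=1, running sum=17
Position 6: rel=0, running sum=17
Position 7: rel=4, running sum=21
Position 8: rel=3, running sum=24
CG = 24

24


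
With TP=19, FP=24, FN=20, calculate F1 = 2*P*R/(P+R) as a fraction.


F1 = 2 * P * R / (P + R)
P = TP/(TP+FP) = 19/43 = 19/43
R = TP/(TP+FN) = 19/39 = 19/39
2 * P * R = 2 * 19/43 * 19/39 = 722/1677
P + R = 19/43 + 19/39 = 1558/1677
F1 = 722/1677 / 1558/1677 = 19/41

19/41


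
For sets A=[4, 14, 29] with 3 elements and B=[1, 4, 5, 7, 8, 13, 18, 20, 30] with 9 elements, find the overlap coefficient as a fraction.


A intersect B = [4]
|A intersect B| = 1
min(|A|, |B|) = min(3, 9) = 3
Overlap = 1 / 3 = 1/3

1/3


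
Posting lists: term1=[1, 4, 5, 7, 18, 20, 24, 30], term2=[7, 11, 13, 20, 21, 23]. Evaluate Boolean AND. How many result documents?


Boolean AND: find intersection of posting lists
term1 docs: [1, 4, 5, 7, 18, 20, 24, 30]
term2 docs: [7, 11, 13, 20, 21, 23]
Intersection: [7, 20]
|intersection| = 2

2


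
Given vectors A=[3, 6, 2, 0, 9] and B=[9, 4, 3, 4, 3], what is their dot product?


Dot product = sum of element-wise products
A[0]*B[0] = 3*9 = 27
A[1]*B[1] = 6*4 = 24
A[2]*B[2] = 2*3 = 6
A[3]*B[3] = 0*4 = 0
A[4]*B[4] = 9*3 = 27
Sum = 27 + 24 + 6 + 0 + 27 = 84

84


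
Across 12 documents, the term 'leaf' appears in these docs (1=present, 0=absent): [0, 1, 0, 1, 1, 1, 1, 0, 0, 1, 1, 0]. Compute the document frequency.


Checking each document for 'leaf':
Doc 1: absent
Doc 2: present
Doc 3: absent
Doc 4: present
Doc 5: present
Doc 6: present
Doc 7: present
Doc 8: absent
Doc 9: absent
Doc 10: present
Doc 11: present
Doc 12: absent
df = sum of presences = 0 + 1 + 0 + 1 + 1 + 1 + 1 + 0 + 0 + 1 + 1 + 0 = 7

7


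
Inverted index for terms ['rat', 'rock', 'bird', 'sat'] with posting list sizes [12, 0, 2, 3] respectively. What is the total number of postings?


Summing posting list sizes:
'rat': 12 postings
'rock': 0 postings
'bird': 2 postings
'sat': 3 postings
Total = 12 + 0 + 2 + 3 = 17

17


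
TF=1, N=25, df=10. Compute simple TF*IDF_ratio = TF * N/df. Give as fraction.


TF * (N/df)
= 1 * (25/10)
= 1 * 5/2
= 5/2

5/2


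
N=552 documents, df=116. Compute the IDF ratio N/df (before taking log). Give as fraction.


IDF ratio = N / df
= 552 / 116
= 138/29

138/29


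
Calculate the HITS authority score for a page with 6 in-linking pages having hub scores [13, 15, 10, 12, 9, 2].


Authority = sum of hub scores of in-linkers
In-link 1: hub score = 13
In-link 2: hub score = 15
In-link 3: hub score = 10
In-link 4: hub score = 12
In-link 5: hub score = 9
In-link 6: hub score = 2
Authority = 13 + 15 + 10 + 12 + 9 + 2 = 61

61


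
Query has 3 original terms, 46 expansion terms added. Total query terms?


Original terms: 3
Expansion terms: 46
Total = 3 + 46 = 49

49


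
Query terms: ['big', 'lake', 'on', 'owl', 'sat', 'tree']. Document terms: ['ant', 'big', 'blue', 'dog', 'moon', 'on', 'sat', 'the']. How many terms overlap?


Query terms: ['big', 'lake', 'on', 'owl', 'sat', 'tree']
Document terms: ['ant', 'big', 'blue', 'dog', 'moon', 'on', 'sat', 'the']
Common terms: ['big', 'on', 'sat']
Overlap count = 3

3


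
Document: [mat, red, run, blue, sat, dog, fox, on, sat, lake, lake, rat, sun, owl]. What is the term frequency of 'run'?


Document has 14 words
Scanning for 'run':
Found at positions: [2]
Count = 1

1


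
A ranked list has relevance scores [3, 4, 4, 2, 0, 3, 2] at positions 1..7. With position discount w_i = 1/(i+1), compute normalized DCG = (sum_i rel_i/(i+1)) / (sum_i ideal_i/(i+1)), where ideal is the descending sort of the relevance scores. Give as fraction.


Position discount weights w_i = 1/(i+1) for i=1..7:
Weights = [1/2, 1/3, 1/4, 1/5, 1/6, 1/7, 1/8]
Actual relevance: [3, 4, 4, 2, 0, 3, 2]
DCG = 3/2 + 4/3 + 4/4 + 2/5 + 0/6 + 3/7 + 2/8 = 2063/420
Ideal relevance (sorted desc): [4, 4, 3, 3, 2, 2, 0]
Ideal DCG = 4/2 + 4/3 + 3/4 + 3/5 + 2/6 + 2/7 + 0/8 = 2227/420
nDCG = DCG / ideal_DCG = 2063/420 / 2227/420 = 2063/2227

2063/2227


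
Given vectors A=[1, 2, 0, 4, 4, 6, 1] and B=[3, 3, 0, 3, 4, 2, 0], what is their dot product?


Dot product = sum of element-wise products
A[0]*B[0] = 1*3 = 3
A[1]*B[1] = 2*3 = 6
A[2]*B[2] = 0*0 = 0
A[3]*B[3] = 4*3 = 12
A[4]*B[4] = 4*4 = 16
A[5]*B[5] = 6*2 = 12
A[6]*B[6] = 1*0 = 0
Sum = 3 + 6 + 0 + 12 + 16 + 12 + 0 = 49

49


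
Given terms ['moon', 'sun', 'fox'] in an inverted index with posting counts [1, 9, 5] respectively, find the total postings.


Summing posting list sizes:
'moon': 1 postings
'sun': 9 postings
'fox': 5 postings
Total = 1 + 9 + 5 = 15

15


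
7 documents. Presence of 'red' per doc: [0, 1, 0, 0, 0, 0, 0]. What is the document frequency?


Checking each document for 'red':
Doc 1: absent
Doc 2: present
Doc 3: absent
Doc 4: absent
Doc 5: absent
Doc 6: absent
Doc 7: absent
df = sum of presences = 0 + 1 + 0 + 0 + 0 + 0 + 0 = 1

1
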